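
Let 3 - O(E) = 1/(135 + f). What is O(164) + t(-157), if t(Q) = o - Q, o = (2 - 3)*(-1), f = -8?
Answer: 20446/127 ≈ 160.99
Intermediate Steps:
o = 1 (o = -1*(-1) = 1)
O(E) = 380/127 (O(E) = 3 - 1/(135 - 8) = 3 - 1/127 = 380/127)
t(Q) = 1 - Q
O(164) + t(-157) = 380/127 + (1 - 1*(-157)) = 380/127 + (1 + 157) = 380/127 + 158 = 20446/127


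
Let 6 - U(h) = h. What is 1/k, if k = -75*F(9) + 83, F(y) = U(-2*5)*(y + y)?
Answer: -1/21517 ≈ -4.6475e-5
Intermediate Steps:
U(h) = 6 - h
F(y) = 32*y (F(y) = (6 - (-2)*5)*(y + y) = (6 - 1*(-10))*(2*y) = (6 + 10)*(2*y) = 16*(2*y) = 32*y)
k = -21517 (k = -2400*9 + 83 = -75*288 + 83 = -21600 + 83 = -21517)
1/k = 1/(-21517) = -1/21517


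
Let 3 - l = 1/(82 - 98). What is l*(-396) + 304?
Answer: -3635/4 ≈ -908.75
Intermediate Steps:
l = 49/16 (l = 3 - 1/(82 - 98) = 3 - 1/(-16) = 3 - 1*(-1/16) = 3 + 1/16 = 49/16 ≈ 3.0625)
l*(-396) + 304 = (49/16)*(-396) + 304 = -4851/4 + 304 = -3635/4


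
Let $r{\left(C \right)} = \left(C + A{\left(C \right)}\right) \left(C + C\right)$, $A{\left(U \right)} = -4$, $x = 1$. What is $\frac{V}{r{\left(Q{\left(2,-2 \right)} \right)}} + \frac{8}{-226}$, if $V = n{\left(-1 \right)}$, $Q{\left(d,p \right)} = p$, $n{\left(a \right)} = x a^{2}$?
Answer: $\frac{17}{2712} \approx 0.0062684$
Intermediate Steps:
$n{\left(a \right)} = a^{2}$ ($n{\left(a \right)} = 1 a^{2} = a^{2}$)
$V = 1$ ($V = \left(-1\right)^{2} = 1$)
$r{\left(C \right)} = 2 C \left(-4 + C\right)$ ($r{\left(C \right)} = \left(C - 4\right) \left(C + C\right) = \left(-4 + C\right) 2 C = 2 C \left(-4 + C\right)$)
$\frac{V}{r{\left(Q{\left(2,-2 \right)} \right)}} + \frac{8}{-226} = 1 \frac{1}{2 \left(-2\right) \left(-4 - 2\right)} + \frac{8}{-226} = 1 \frac{1}{2 \left(-2\right) \left(-6\right)} + 8 \left(- \frac{1}{226}\right) = 1 \cdot \frac{1}{24} - \frac{4}{113} = \frac{1}{24} - \frac{4}{113} = \frac{17}{2712}$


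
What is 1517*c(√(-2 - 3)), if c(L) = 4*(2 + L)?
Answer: 12136 + 6068*I*√5 ≈ 12136.0 + 13568.0*I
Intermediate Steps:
c(L) = 8 + 4*L
1517*c(√(-2 - 3)) = 1517*(8 + 4*√(-2 - 3)) = 1517*(8 + 4*√(-5)) = 1517*(8 + 4*(I*√5)) = 1517*(8 + 4*I*√5) = 12136 + 6068*I*√5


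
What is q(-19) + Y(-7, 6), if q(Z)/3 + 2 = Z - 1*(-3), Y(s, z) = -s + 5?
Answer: -42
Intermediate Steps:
Y(s, z) = 5 - s
q(Z) = 3 + 3*Z (q(Z) = -6 + 3*(Z - 1*(-3)) = -6 + 3*(Z + 3) = -6 + 3*(3 + Z) = -6 + (9 + 3*Z) = 3 + 3*Z)
q(-19) + Y(-7, 6) = (3 + 3*(-19)) + (5 - 1*(-7)) = (3 - 57) + (5 + 7) = -54 + 12 = -42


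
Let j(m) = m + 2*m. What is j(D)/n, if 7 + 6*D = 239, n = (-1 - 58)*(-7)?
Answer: 116/413 ≈ 0.28087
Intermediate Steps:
n = 413 (n = -59*(-7) = 413)
D = 116/3 (D = -7/6 + (1/6)*239 = -7/6 + 239/6 = 116/3 ≈ 38.667)
j(m) = 3*m
j(D)/n = (3*(116/3))/413 = 116*(1/413) = 116/413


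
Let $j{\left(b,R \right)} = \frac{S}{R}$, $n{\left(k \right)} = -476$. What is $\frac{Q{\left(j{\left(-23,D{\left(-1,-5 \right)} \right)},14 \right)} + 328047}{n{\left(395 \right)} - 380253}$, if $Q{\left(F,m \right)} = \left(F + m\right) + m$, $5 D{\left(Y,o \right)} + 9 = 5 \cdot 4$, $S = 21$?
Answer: $- \frac{3608930}{4188019} \approx -0.86173$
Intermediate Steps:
$D{\left(Y,o \right)} = \frac{11}{5}$ ($D{\left(Y,o \right)} = - \frac{9}{5} + \frac{5 \cdot 4}{5} = - \frac{9}{5} + \frac{1}{5} \cdot 20 = - \frac{9}{5} + 4 = \frac{11}{5}$)
$j{\left(b,R \right)} = \frac{21}{R}$
$Q{\left(F,m \right)} = F + 2 m$
$\frac{Q{\left(j{\left(-23,D{\left(-1,-5 \right)} \right)},14 \right)} + 328047}{n{\left(395 \right)} - 380253} = \frac{\left(\frac{21}{\frac{11}{5}} + 2 \cdot 14\right) + 328047}{-476 - 380253} = \frac{\left(21 \cdot \frac{5}{11} + 28\right) + 328047}{-380729} = \left(\left(\frac{105}{11} + 28\right) + 328047\right) \left(- \frac{1}{380729}\right) = \left(\frac{413}{11} + 328047\right) \left(- \frac{1}{380729}\right) = \frac{3608930}{11} \left(- \frac{1}{380729}\right) = - \frac{3608930}{4188019}$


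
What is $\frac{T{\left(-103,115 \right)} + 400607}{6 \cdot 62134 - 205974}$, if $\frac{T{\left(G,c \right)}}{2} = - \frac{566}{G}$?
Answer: $\frac{13754551}{5727830} \approx 2.4014$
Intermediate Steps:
$T{\left(G,c \right)} = - \frac{1132}{G}$ ($T{\left(G,c \right)} = 2 \left(- \frac{566}{G}\right) = - \frac{1132}{G}$)
$\frac{T{\left(-103,115 \right)} + 400607}{6 \cdot 62134 - 205974} = \frac{- \frac{1132}{-103} + 400607}{6 \cdot 62134 - 205974} = \frac{\left(-1132\right) \left(- \frac{1}{103}\right) + 400607}{372804 - 205974} = \frac{\frac{1132}{103} + 400607}{166830} = \frac{41263653}{103} \cdot \frac{1}{166830} = \frac{13754551}{5727830}$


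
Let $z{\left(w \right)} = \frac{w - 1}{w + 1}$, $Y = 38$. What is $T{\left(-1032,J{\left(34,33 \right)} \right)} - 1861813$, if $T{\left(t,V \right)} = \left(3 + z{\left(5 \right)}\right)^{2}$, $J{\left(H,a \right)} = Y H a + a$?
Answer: $- \frac{16756196}{9} \approx -1.8618 \cdot 10^{6}$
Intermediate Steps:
$z{\left(w \right)} = \frac{-1 + w}{1 + w}$
$J{\left(H,a \right)} = a + 38 H a$ ($J{\left(H,a \right)} = 38 H a + a = a + 38 H a$)
$T{\left(t,V \right)} = \frac{121}{9}$ ($T{\left(t,V \right)} = \left(3 + \frac{-1 + 5}{1 + 5}\right)^{2} = \left(3 + \frac{1}{6} \cdot 4\right)^{2} = \left(3 + \frac{2}{3}\right)^{2} = \left(\frac{11}{3}\right)^{2} = \frac{121}{9}$)
$T{\left(-1032,J{\left(34,33 \right)} \right)} - 1861813 = \frac{121}{9} - 1861813 = - \frac{16756196}{9}$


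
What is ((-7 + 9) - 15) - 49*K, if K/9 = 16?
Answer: -7069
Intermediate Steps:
K = 144 (K = 9*16 = 144)
((-7 + 9) - 15) - 49*K = ((-7 + 9) - 15) - 49*144 = (2 - 15) - 7056 = -13 - 7056 = -7069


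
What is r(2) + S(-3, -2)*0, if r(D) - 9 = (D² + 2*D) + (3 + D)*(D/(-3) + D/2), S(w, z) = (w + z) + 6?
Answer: 56/3 ≈ 18.667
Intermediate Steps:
S(w, z) = 6 + w + z
r(D) = 9 + D² + 2*D + D*(3 + D)/6 (r(D) = 9 + ((D² + 2*D) + (3 + D)*(D/(-3) + D/2)) = 9 + ((D² + 2*D) + (3 + D)*(D*(-⅓) + D*(½))) = 9 + ((D² + 2*D) + (3 + D)*(-D/3 + D/2)) = 9 + ((D² + 2*D) + (3 + D)*(D/6)) = 9 + ((D² + 2*D) + D*(3 + D)/6) = 9 + (D² + 2*D + D*(3 + D)/6) = 9 + D² + 2*D + D*(3 + D)/6)
r(2) + S(-3, -2)*0 = (9 + (5/2)*2 + (7/6)*2²) + (6 - 3 - 2)*0 = (9 + 5 + (7/6)*4) + 1*0 = (9 + 5 + 14/3) + 0 = 56/3 + 0 = 56/3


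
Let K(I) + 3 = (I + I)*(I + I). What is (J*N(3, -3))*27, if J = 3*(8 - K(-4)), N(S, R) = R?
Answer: 12879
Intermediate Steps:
K(I) = -3 + 4*I² (K(I) = -3 + (I + I)*(I + I) = -3 + (2*I)*(2*I) = -3 + 4*I²)
J = -159 (J = 3*(8 - (-3 + 4*(-4)²)) = 3*(8 - (-3 + 4*16)) = 3*(8 - (-3 + 64)) = 3*(8 - 1*61) = 3*(8 - 61) = 3*(-53) = -159)
(J*N(3, -3))*27 = -159*(-3)*27 = 477*27 = 12879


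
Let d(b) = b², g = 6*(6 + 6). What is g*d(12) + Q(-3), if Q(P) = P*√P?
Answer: 10368 - 3*I*√3 ≈ 10368.0 - 5.1962*I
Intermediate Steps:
Q(P) = P^(3/2)
g = 72 (g = 6*12 = 72)
g*d(12) + Q(-3) = 72*12² + (-3)^(3/2) = 72*144 - 3*I*√3 = 10368 - 3*I*√3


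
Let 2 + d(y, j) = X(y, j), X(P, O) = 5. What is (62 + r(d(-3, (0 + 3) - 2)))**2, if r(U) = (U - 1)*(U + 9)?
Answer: 7396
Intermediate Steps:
d(y, j) = 3 (d(y, j) = -2 + 5 = 3)
r(U) = (-1 + U)*(9 + U)
(62 + r(d(-3, (0 + 3) - 2)))**2 = (62 + (-9 + 3**2 + 8*3))**2 = (62 + (-9 + 9 + 24))**2 = (62 + 24)**2 = 86**2 = 7396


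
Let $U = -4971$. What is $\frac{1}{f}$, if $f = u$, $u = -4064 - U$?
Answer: $\frac{1}{907} \approx 0.0011025$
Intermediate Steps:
$u = 907$ ($u = -4064 - -4971 = -4064 + 4971 = 907$)
$f = 907$
$\frac{1}{f} = \frac{1}{907}$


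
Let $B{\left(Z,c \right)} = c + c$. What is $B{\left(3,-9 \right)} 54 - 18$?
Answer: $-990$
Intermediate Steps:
$B{\left(Z,c \right)} = 2 c$
$B{\left(3,-9 \right)} 54 - 18 = 2 \left(-9\right) 54 - 18 = \left(-18\right) 54 - 18 = -972 - 18 = -990$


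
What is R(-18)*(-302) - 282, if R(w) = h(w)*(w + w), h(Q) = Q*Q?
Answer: 3522246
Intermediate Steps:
h(Q) = Q²
R(w) = 2*w³ (R(w) = w²*(w + w) = w²*(2*w) = 2*w³)
R(-18)*(-302) - 282 = (2*(-18)³)*(-302) - 282 = (2*(-5832))*(-302) - 282 = -11664*(-302) - 282 = 3522528 - 282 = 3522246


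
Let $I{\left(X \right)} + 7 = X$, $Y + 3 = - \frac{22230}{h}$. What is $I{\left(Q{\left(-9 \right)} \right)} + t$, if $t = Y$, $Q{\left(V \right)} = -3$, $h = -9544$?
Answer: $- \frac{50921}{4772} \approx -10.671$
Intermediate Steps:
$Y = - \frac{3201}{4772}$ ($Y = -3 - \frac{22230}{-9544} = -3 - - \frac{11115}{4772} = -3 + \frac{11115}{4772} = - \frac{3201}{4772} \approx -0.67079$)
$I{\left(X \right)} = -7 + X$
$t = - \frac{3201}{4772} \approx -0.67079$
$I{\left(Q{\left(-9 \right)} \right)} + t = \left(-7 - 3\right) - \frac{3201}{4772} = -10 - \frac{3201}{4772} = - \frac{50921}{4772}$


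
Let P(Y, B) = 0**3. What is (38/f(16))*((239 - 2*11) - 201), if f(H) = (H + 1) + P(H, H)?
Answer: 608/17 ≈ 35.765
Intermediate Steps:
P(Y, B) = 0
f(H) = 1 + H (f(H) = (H + 1) + 0 = (1 + H) + 0 = 1 + H)
(38/f(16))*((239 - 2*11) - 201) = (38/(1 + 16))*((239 - 2*11) - 201) = (38/17)*((239 - 22) - 201) = (38*(1/17))*(217 - 201) = (38/17)*16 = 608/17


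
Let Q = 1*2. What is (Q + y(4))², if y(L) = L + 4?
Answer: 100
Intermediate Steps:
y(L) = 4 + L
Q = 2
(Q + y(4))² = (2 + (4 + 4))² = (2 + 8)² = 10² = 100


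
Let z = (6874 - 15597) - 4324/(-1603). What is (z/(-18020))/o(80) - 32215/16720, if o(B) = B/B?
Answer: -6968414785/4829749232 ≈ -1.4428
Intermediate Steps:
z = -13978645/1603 (z = -8723 - 4324*(-1/1603) = -8723 + 4324/1603 = -13978645/1603 ≈ -8720.3)
o(B) = 1
(z/(-18020))/o(80) - 32215/16720 = -13978645/1603/(-18020)/1 - 32215/16720 = -13978645/1603*(-1/18020)*1 - 32215*1/16720 = (2795729/5777212)*1 - 6443/3344 = 2795729/5777212 - 6443/3344 = -6968414785/4829749232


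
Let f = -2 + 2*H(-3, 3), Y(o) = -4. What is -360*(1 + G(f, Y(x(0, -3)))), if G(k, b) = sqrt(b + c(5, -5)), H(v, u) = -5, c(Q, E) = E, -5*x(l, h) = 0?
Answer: -360 - 1080*I ≈ -360.0 - 1080.0*I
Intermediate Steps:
x(l, h) = 0 (x(l, h) = -1/5*0 = 0)
f = -12 (f = -2 + 2*(-5) = -2 - 10 = -12)
G(k, b) = sqrt(-5 + b) (G(k, b) = sqrt(b - 5) = sqrt(-5 + b))
-360*(1 + G(f, Y(x(0, -3)))) = -360*(1 + sqrt(-5 - 4)) = -360*(1 + sqrt(-9)) = -360*(1 + 3*I) = -360 - 1080*I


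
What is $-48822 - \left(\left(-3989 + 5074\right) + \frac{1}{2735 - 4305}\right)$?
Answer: $- \frac{78353989}{1570} \approx -49907.0$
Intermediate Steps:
$-48822 - \left(\left(-3989 + 5074\right) + \frac{1}{2735 - 4305}\right) = -48822 - \left(1085 + \frac{1}{-1570}\right) = -48822 - \left(1085 - \frac{1}{1570}\right) = -48822 - \frac{1703449}{1570} = - \frac{78353989}{1570}$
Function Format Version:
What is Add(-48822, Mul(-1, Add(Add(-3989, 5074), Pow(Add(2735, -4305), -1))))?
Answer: Rational(-78353989, 1570) ≈ -49907.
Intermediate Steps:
Add(-48822, Mul(-1, Add(Add(-3989, 5074), Pow(Add(2735, -4305), -1)))) = Add(-48822, Mul(-1, Add(1085, Pow(-1570, -1)))) = Add(-48822, Mul(-1, Add(1085, Rational(-1, 1570)))) = Add(-48822, Mul(-1, Rational(1703449, 1570))) = Add(-48822, Rational(-1703449, 1570)) = Rational(-78353989, 1570)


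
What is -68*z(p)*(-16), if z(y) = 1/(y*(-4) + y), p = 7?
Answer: -1088/21 ≈ -51.810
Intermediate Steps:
z(y) = -1/(3*y) (z(y) = 1/(-4*y + y) = 1/(-3*y) = -1/(3*y))
-68*z(p)*(-16) = -(-68)/(3*7)*(-16) = -68*(-1/21)*(-16) = (68/21)*(-16) = -1088/21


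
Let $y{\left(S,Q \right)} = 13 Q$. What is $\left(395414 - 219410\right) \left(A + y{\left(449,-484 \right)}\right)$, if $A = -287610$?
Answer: $-51727927608$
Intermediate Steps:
$\left(395414 - 219410\right) \left(A + y{\left(449,-484 \right)}\right) = \left(395414 - 219410\right) \left(-287610 + 13 \left(-484\right)\right) = 176004 \left(-287610 - 6292\right) = 176004 \left(-293902\right) = -51727927608$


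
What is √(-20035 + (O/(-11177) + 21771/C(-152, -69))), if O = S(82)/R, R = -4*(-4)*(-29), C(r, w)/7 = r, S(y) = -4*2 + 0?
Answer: I*√596351645067728737110/172438756 ≈ 141.62*I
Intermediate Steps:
S(y) = -8 (S(y) = -8 + 0 = -8)
C(r, w) = 7*r
R = -464 (R = 16*(-29) = -464)
O = 1/58 (O = -8/(-464) = -8*(-1/464) = 1/58 ≈ 0.017241)
√(-20035 + (O/(-11177) + 21771/C(-152, -69))) = √(-20035 + ((1/58)/(-11177) + 21771/((7*(-152))))) = √(-20035 + ((1/58)*(-1/11177) + 21771/(-1064))) = √(-20035 + (-1/648266 + 21771*(-1/1064))) = √(-20035 + (-1/648266 - 21771/1064)) = √(-20035 - 7056700075/344877512) = √(-6916677652995/344877512) = I*√596351645067728737110/172438756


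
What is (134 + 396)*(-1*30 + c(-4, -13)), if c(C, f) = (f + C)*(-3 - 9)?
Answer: 92220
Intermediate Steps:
c(C, f) = -12*C - 12*f (c(C, f) = (C + f)*(-12) = -12*C - 12*f)
(134 + 396)*(-1*30 + c(-4, -13)) = (134 + 396)*(-1*30 + (-12*(-4) - 12*(-13))) = 530*(-30 + (48 + 156)) = 530*(-30 + 204) = 530*174 = 92220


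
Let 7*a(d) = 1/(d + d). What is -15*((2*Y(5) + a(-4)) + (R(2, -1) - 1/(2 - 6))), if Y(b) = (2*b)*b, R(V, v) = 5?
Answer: -88395/56 ≈ -1578.5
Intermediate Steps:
a(d) = 1/(14*d) (a(d) = 1/(7*(d + d)) = 1/(7*((2*d))) = (1/(2*d))/7 = 1/(14*d))
Y(b) = 2*b**2
-15*((2*Y(5) + a(-4)) + (R(2, -1) - 1/(2 - 6))) = -15*((2*(2*5**2) + (1/14)/(-4)) + (5 - 1/(2 - 6))) = -15*((2*(2*25) + (1/14)*(-1/4)) + (5 - 1/(-4))) = -15*((2*50 - 1/56) + (5 - 1*(-1/4))) = -15*((100 - 1/56) + (5 + 1/4)) = -15*(5599/56 + 21/4) = -15*5893/56 = -88395/56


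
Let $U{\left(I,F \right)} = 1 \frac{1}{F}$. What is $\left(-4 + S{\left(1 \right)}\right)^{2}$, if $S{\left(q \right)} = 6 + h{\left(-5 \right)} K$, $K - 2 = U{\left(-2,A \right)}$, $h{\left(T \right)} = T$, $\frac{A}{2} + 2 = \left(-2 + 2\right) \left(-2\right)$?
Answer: $\frac{729}{16} \approx 45.563$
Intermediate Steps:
$A = -4$ ($A = -4 + 2 \left(-2 + 2\right) \left(-2\right) = -4 + 2 \cdot 0 \left(-2\right) = -4 + 2 \cdot 0 = -4 + 0 = -4$)
$U{\left(I,F \right)} = \frac{1}{F}$
$K = \frac{7}{4}$ ($K = 2 + \frac{1}{-4} = 2 - \frac{1}{4} = \frac{7}{4} \approx 1.75$)
$S{\left(q \right)} = - \frac{11}{4}$ ($S{\left(q \right)} = 6 - \frac{35}{4} = - \frac{11}{4}$)
$\left(-4 + S{\left(1 \right)}\right)^{2} = \left(-4 - \frac{11}{4}\right)^{2} = \left(- \frac{27}{4}\right)^{2} = \frac{729}{16}$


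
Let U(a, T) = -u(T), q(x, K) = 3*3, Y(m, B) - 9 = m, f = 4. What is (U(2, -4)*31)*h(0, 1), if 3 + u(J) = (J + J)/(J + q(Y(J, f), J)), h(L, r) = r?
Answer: 713/5 ≈ 142.60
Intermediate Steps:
Y(m, B) = 9 + m
q(x, K) = 9
u(J) = -3 + 2*J/(9 + J) (u(J) = -3 + (J + J)/(J + 9) = -3 + (2*J)/(9 + J) = -3 + 2*J/(9 + J))
U(a, T) = -(-27 - T)/(9 + T)
(U(2, -4)*31)*h(0, 1) = (((27 - 4)/(9 - 4))*31)*1 = ((23/5)*31)*1 = (713/5)*1 = 713/5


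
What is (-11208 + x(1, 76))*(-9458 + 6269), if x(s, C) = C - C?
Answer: 35742312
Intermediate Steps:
x(s, C) = 0
(-11208 + x(1, 76))*(-9458 + 6269) = (-11208 + 0)*(-9458 + 6269) = -11208*(-3189) = 35742312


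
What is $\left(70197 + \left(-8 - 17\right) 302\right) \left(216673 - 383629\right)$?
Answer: $-10459292532$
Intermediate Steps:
$\left(70197 + \left(-8 - 17\right) 302\right) \left(216673 - 383629\right) = \left(70197 + \left(-8 - 17\right) 302\right) \left(-166956\right) = \left(70197 - 7550\right) \left(-166956\right) = 62647 \left(-166956\right) = -10459292532$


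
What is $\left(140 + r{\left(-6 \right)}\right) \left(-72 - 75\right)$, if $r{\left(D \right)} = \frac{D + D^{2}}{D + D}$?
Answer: $- \frac{40425}{2} \approx -20213.0$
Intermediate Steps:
$r{\left(D \right)} = \frac{D + D^{2}}{2 D}$
$\left(140 + r{\left(-6 \right)}\right) \left(-72 - 75\right) = \left(140 + \left(\frac{1}{2} + \frac{1}{2} \left(-6\right)\right)\right) \left(-72 - 75\right) = \left(140 + \left(\frac{1}{2} - 3\right)\right) \left(-72 - 75\right) = \left(140 - \frac{5}{2}\right) \left(-147\right) = \frac{275}{2} \left(-147\right) = - \frac{40425}{2}$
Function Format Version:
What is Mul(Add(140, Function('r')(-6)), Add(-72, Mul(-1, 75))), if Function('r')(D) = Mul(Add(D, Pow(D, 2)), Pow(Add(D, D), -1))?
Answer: Rational(-40425, 2) ≈ -20213.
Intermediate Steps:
Function('r')(D) = Mul(Rational(1, 2), Pow(D, -1), Add(D, Pow(D, 2))) (Function('r')(D) = Mul(Add(D, Pow(D, 2)), Pow(Mul(2, D), -1)) = Mul(Add(D, Pow(D, 2)), Mul(Rational(1, 2), Pow(D, -1))) = Mul(Rational(1, 2), Pow(D, -1), Add(D, Pow(D, 2))))
Mul(Add(140, Function('r')(-6)), Add(-72, Mul(-1, 75))) = Mul(Add(140, Add(Rational(1, 2), Mul(Rational(1, 2), -6))), Add(-72, Mul(-1, 75))) = Mul(Add(140, Add(Rational(1, 2), -3)), Add(-72, -75)) = Mul(Add(140, Rational(-5, 2)), -147) = Mul(Rational(275, 2), -147) = Rational(-40425, 2)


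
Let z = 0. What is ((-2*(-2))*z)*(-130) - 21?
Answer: -21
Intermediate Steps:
((-2*(-2))*z)*(-130) - 21 = (-2*(-2)*0)*(-130) - 21 = (4*0)*(-130) - 21 = 0*(-130) - 21 = 0 - 21 = -21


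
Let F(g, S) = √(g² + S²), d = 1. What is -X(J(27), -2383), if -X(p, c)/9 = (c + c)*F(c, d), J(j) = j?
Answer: -42894*√5678690 ≈ -1.0222e+8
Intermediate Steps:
F(g, S) = √(S² + g²)
X(p, c) = -18*c*√(1 + c²) (X(p, c) = -9*(c + c)*√(1² + c²) = -9*2*c*√(1 + c²) = -18*c*√(1 + c²))
-X(J(27), -2383) = -(-18)*(-2383)*√(1 + (-2383)²) = -(-18)*(-2383)*√(1 + 5678689) = -(-18)*(-2383)*√5678690 = -42894*√5678690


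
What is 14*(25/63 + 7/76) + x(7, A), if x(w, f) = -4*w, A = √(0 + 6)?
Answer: -7235/342 ≈ -21.155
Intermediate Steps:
A = √6 ≈ 2.4495
14*(25/63 + 7/76) + x(7, A) = 14*(25/63 + 7/76) - 4*7 = 14*(25*(1/63) + 7*(1/76)) - 28 = 14*(25/63 + 7/76) - 28 = 14*(2341/4788) - 28 = 2341/342 - 28 = -7235/342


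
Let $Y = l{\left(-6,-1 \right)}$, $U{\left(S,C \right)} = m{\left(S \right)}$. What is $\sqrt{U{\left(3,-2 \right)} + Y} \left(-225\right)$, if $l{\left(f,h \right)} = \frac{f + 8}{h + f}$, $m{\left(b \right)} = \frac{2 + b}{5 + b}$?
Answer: $- \frac{225 \sqrt{266}}{28} \approx -131.06$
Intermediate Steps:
$m{\left(b \right)} = \frac{2 + b}{5 + b}$
$l{\left(f,h \right)} = \frac{8 + f}{f + h}$
$U{\left(S,C \right)} = \frac{2 + S}{5 + S}$
$Y = - \frac{2}{7}$ ($Y = \frac{8 - 6}{-6 - 1} = \frac{1}{-7} \cdot 2 = \left(- \frac{1}{7}\right) 2 = - \frac{2}{7} \approx -0.28571$)
$\sqrt{U{\left(3,-2 \right)} + Y} \left(-225\right) = \sqrt{\frac{2 + 3}{5 + 3} - \frac{2}{7}} \left(-225\right) = \sqrt{\frac{1}{8} \cdot 5 - \frac{2}{7}} \left(-225\right) = \sqrt{\frac{5}{8} - \frac{2}{7}} \left(-225\right) = \sqrt{\frac{19}{56}} \left(-225\right) = \frac{\sqrt{266}}{28} \left(-225\right) = - \frac{225 \sqrt{266}}{28}$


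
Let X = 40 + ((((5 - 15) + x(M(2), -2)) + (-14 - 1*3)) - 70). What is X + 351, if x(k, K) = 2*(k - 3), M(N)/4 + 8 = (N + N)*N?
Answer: 288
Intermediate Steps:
M(N) = -32 + 8*N² (M(N) = -32 + 4*((N + N)*N) = -32 + 4*((2*N)*N) = -32 + 4*(2*N²) = -32 + 8*N²)
x(k, K) = -6 + 2*k (x(k, K) = 2*(-3 + k) = -6 + 2*k)
X = -63 (X = 40 + ((((5 - 15) + (-6 + 2*(-32 + 8*2²))) + (-14 - 1*3)) - 70) = 40 + (((-10 + (-6 + 2*(-32 + 8*4))) + (-14 - 3)) - 70) = 40 + (((-10 + (-6 + 2*(-32 + 32))) - 17) - 70) = 40 + (((-10 + (-6 + 2*0)) - 17) - 70) = 40 + (((-10 + (-6 + 0)) - 17) - 70) = 40 + (((-10 - 6) - 17) - 70) = 40 + ((-16 - 17) - 70) = 40 + (-33 - 70) = 40 - 103 = -63)
X + 351 = -63 + 351 = 288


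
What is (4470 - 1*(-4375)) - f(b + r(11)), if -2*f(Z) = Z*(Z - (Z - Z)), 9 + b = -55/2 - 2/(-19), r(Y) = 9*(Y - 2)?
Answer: 28417385/2888 ≈ 9839.8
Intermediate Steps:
r(Y) = -18 + 9*Y (r(Y) = 9*(-2 + Y) = -18 + 9*Y)
b = -1383/38 (b = -9 + (-55/2 - 2/(-19)) = -9 + (-55*½ - 2*(-1/19)) = -9 + (-55/2 + 2/19) = -9 - 1041/38 = -1383/38 ≈ -36.395)
f(Z) = -Z²/2 (f(Z) = -Z*(Z - (Z - Z))/2 = -Z*(Z - 1*0)/2 = -Z*(Z + 0)/2 = -Z*Z/2 = -Z²/2)
(4470 - 1*(-4375)) - f(b + r(11)) = (4470 - 1*(-4375)) - (-1)*(-1383/38 + (-18 + 9*11))²/2 = (4470 + 4375) - (-1)*(-1383/38 + (-18 + 99))²/2 = 8845 - (-1)*(-1383/38 + 81)²/2 = 8845 - (-1)*(1695/38)²/2 = 8845 - (-1)*2873025/(2*1444) = 8845 - 1*(-2873025/2888) = 8845 + 2873025/2888 = 28417385/2888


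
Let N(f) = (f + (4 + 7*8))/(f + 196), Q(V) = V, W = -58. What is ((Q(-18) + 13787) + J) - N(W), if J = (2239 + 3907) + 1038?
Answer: 1445756/69 ≈ 20953.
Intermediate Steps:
J = 7184 (J = 6146 + 1038 = 7184)
N(f) = (60 + f)/(196 + f) (N(f) = (f + (4 + 56))/(196 + f) = (f + 60)/(196 + f) = (60 + f)/(196 + f))
((Q(-18) + 13787) + J) - N(W) = ((-18 + 13787) + 7184) - (60 - 58)/(196 - 58) = (13769 + 7184) - 2/138 = 20953 - 2/138 = 20953 - 1*1/69 = 20953 - 1/69 = 1445756/69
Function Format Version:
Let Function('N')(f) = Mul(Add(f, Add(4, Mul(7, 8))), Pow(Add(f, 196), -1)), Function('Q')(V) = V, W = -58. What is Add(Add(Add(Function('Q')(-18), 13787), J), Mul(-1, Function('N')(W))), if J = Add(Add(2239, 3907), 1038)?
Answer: Rational(1445756, 69) ≈ 20953.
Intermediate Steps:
J = 7184 (J = Add(6146, 1038) = 7184)
Function('N')(f) = Mul(Pow(Add(196, f), -1), Add(60, f)) (Function('N')(f) = Mul(Add(f, Add(4, 56)), Pow(Add(196, f), -1)) = Mul(Add(f, 60), Pow(Add(196, f), -1)) = Mul(Add(60, f), Pow(Add(196, f), -1)) = Mul(Pow(Add(196, f), -1), Add(60, f)))
Add(Add(Add(Function('Q')(-18), 13787), J), Mul(-1, Function('N')(W))) = Add(Add(Add(-18, 13787), 7184), Mul(-1, Mul(Pow(Add(196, -58), -1), Add(60, -58)))) = Add(Add(13769, 7184), Mul(-1, Mul(Pow(138, -1), 2))) = Add(20953, Mul(-1, Mul(Rational(1, 138), 2))) = Add(20953, Mul(-1, Rational(1, 69))) = Add(20953, Rational(-1, 69)) = Rational(1445756, 69)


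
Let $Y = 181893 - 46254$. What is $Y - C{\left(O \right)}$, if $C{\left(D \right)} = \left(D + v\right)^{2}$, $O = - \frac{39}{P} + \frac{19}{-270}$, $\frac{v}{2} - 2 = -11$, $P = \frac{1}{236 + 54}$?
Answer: $- \frac{9345017416141}{72900} \approx -1.2819 \cdot 10^{8}$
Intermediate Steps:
$Y = 135639$
$P = \frac{1}{290} \approx 0.0034483$
$v = -18$ ($v = 4 + 2 \left(-11\right) = 4 - 22 = -18$)
$O = - \frac{3053719}{270}$ ($O = - 39 \frac{1}{\frac{1}{290}} + \frac{19}{-270} = \left(-39\right) 290 + 19 \left(- \frac{1}{270}\right) = -11310 - \frac{19}{270} = - \frac{3053719}{270} \approx -11310.0$)
$C{\left(D \right)} = \left(-18 + D\right)^{2}$ ($C{\left(D \right)} = \left(D - 18\right)^{2} = \left(-18 + D\right)^{2}$)
$Y - C{\left(O \right)} = 135639 - \left(-18 - \frac{3053719}{270}\right)^{2} = 135639 - \left(- \frac{3058579}{270}\right)^{2} = 135639 - \frac{9354905499241}{72900} = - \frac{9345017416141}{72900}$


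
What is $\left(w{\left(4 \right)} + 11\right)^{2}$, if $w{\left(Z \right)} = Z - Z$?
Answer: $121$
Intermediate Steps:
$w{\left(Z \right)} = 0$
$\left(w{\left(4 \right)} + 11\right)^{2} = \left(0 + 11\right)^{2} = 11^{2} = 121$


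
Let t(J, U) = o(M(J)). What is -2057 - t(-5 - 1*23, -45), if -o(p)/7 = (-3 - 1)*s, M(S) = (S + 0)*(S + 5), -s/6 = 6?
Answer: -1049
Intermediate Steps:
s = -36 (s = -6*6 = -36)
M(S) = S*(5 + S)
o(p) = -1008 (o(p) = -7*(-3 - 1)*(-36) = -(-28)*(-36) = -7*144 = -1008)
t(J, U) = -1008
-2057 - t(-5 - 1*23, -45) = -2057 - 1*(-1008) = -2057 + 1008 = -1049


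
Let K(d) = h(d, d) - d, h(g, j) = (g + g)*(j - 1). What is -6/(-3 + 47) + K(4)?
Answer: 437/22 ≈ 19.864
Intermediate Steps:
h(g, j) = 2*g*(-1 + j) (h(g, j) = (2*g)*(-1 + j) = 2*g*(-1 + j))
K(d) = -d + 2*d*(-1 + d) (K(d) = 2*d*(-1 + d) - d = -d + 2*d*(-1 + d))
-6/(-3 + 47) + K(4) = -6/(-3 + 47) + 4*(-3 + 2*4) = -6/44 + 4*(-3 + 8) = (1/44)*(-6) + 4*5 = -3/22 + 20 = 437/22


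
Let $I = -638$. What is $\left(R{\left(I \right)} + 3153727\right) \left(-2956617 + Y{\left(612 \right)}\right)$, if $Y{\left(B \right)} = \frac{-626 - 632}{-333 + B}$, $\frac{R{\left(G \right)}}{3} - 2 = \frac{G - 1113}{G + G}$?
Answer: $- \frac{3319526187154809961}{356004} \approx -9.3244 \cdot 10^{12}$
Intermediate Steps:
$R{\left(G \right)} = 6 + \frac{3 \left(-1113 + G\right)}{2 G}$ ($R{\left(G \right)} = 6 + 3 \frac{G - 1113}{G + G} = 6 + 3 \frac{-1113 + G}{2 G} = 6 + \frac{3 \left(-1113 + G\right)}{2 G}$)
$Y{\left(B \right)} = - \frac{1258}{-333 + B}$
$\left(R{\left(I \right)} + 3153727\right) \left(-2956617 + Y{\left(612 \right)}\right) = \left(\frac{3 \left(-1113 + 5 \left(-638\right)\right)}{2 \left(-638\right)} + 3153727\right) \left(-2956617 - \frac{1258}{-333 + 612}\right) = \left(\frac{3}{2} \left(- \frac{1}{638}\right) \left(-1113 - 3190\right) + 3153727\right) \left(-2956617 - \frac{1258}{279}\right) = \left(\frac{3}{2} \left(- \frac{1}{638}\right) \left(-4303\right) + 3153727\right) \left(-2956617 - \frac{1258}{279}\right) = \left(\frac{12909}{1276} + 3153727\right) \left(-2956617 - \frac{1258}{279}\right) = \frac{4024168561}{1276} \left(- \frac{824897401}{279}\right) = - \frac{3319526187154809961}{356004}$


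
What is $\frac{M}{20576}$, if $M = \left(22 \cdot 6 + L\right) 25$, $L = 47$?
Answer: $\frac{4475}{20576} \approx 0.21749$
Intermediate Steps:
$M = 4475$ ($M = \left(22 \cdot 6 + 47\right) 25 = \left(132 + 47\right) 25 = 179 \cdot 25 = 4475$)
$\frac{M}{20576} = \frac{4475}{20576}$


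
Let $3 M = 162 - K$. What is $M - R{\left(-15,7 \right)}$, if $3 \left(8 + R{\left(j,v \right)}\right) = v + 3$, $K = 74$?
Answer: $34$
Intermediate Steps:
$R{\left(j,v \right)} = -7 + \frac{v}{3}$ ($R{\left(j,v \right)} = -8 + \frac{v + 3}{3} = -8 + \frac{3 + v}{3} = -8 + \left(1 + \frac{v}{3}\right) = -7 + \frac{v}{3}$)
$M = \frac{88}{3}$ ($M = \frac{162 - 74}{3} = \frac{1}{3} \cdot 88 = \frac{88}{3} \approx 29.333$)
$M - R{\left(-15,7 \right)} = \frac{88}{3} - \left(-7 + \frac{1}{3} \cdot 7\right) = \frac{88}{3} - \left(-7 + \frac{7}{3}\right) = \frac{88}{3} - - \frac{14}{3} = \frac{88}{3} + \frac{14}{3} = 34$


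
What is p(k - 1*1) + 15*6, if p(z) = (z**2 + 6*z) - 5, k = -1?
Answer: 77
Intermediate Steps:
p(z) = -5 + z**2 + 6*z
p(k - 1*1) + 15*6 = (-5 + (-1 - 1*1)**2 + 6*(-1 - 1*1)) + 15*6 = (-5 + (-1 - 1)**2 + 6*(-1 - 1)) + 90 = (-5 + (-2)**2 + 6*(-2)) + 90 = (-5 + 4 - 12) + 90 = -13 + 90 = 77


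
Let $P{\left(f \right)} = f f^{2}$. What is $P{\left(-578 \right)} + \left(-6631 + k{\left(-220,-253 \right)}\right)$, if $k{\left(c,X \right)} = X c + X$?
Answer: $-193051776$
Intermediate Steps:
$P{\left(f \right)} = f^{3}$
$k{\left(c,X \right)} = X + X c$
$P{\left(-578 \right)} + \left(-6631 + k{\left(-220,-253 \right)}\right) = \left(-578\right)^{3} - \left(6631 + 253 \left(1 - 220\right)\right) = -193100552 - -48776 = -193100552 + \left(-6631 + 55407\right) = -193100552 + 48776 = -193051776$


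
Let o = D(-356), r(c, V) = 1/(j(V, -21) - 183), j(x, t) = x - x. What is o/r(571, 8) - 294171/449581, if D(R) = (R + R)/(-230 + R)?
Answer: -29375495091/131727233 ≈ -223.00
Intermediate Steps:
j(x, t) = 0
r(c, V) = -1/183 (r(c, V) = 1/(0 - 183) = 1/(-183) = -1/183)
D(R) = 2*R/(-230 + R) (D(R) = (2*R)/(-230 + R) = 2*R/(-230 + R))
o = 356/293 (o = 2*(-356)/(-230 - 356) = 2*(-356)/(-586) = 2*(-356)*(-1/586) = 356/293 ≈ 1.2150)
o/r(571, 8) - 294171/449581 = 356/(293*(-1/183)) - 294171/449581 = (356/293)*(-183) - 294171*1/449581 = -65148/293 - 294171/449581 = -29375495091/131727233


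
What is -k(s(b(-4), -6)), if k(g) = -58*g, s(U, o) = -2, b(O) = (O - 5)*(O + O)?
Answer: -116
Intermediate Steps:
b(O) = 2*O*(-5 + O) (b(O) = (-5 + O)*(2*O) = 2*O*(-5 + O))
-k(s(b(-4), -6)) = -(-58)*(-2) = -1*116 = -116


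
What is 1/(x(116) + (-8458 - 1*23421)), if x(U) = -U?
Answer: -1/31995 ≈ -3.1255e-5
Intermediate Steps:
1/(x(116) + (-8458 - 1*23421)) = 1/(-1*116 + (-8458 - 1*23421)) = 1/(-116 + (-8458 - 23421)) = 1/(-116 - 31879) = 1/(-31995) = -1/31995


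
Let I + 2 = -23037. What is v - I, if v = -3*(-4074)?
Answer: 35261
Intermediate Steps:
I = -23039 (I = -2 - 23037 = -23039)
v = 12222
v - I = 12222 - 1*(-23039) = 12222 + 23039 = 35261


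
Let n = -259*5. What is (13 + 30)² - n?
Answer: 3144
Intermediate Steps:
n = -1295 (n = -37*35 = -1295)
(13 + 30)² - n = (13 + 30)² - 1*(-1295) = 43² + 1295 = 1849 + 1295 = 3144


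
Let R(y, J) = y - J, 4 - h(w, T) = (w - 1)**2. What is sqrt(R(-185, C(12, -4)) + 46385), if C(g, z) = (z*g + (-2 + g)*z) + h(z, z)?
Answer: sqrt(46309) ≈ 215.20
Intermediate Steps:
h(w, T) = 4 - (-1 + w)**2 (h(w, T) = 4 - (w - 1)**2 = 4 - (-1 + w)**2)
C(g, z) = 4 - (-1 + z)**2 + g*z + z*(-2 + g) (C(g, z) = (z*g + (-2 + g)*z) + (4 - (-1 + z)**2) = (g*z + z*(-2 + g)) + (4 - (-1 + z)**2) = 4 - (-1 + z)**2 + g*z + z*(-2 + g))
sqrt(R(-185, C(12, -4)) + 46385) = sqrt((-185 - (3 - 1*(-4)**2 + 2*12*(-4))) + 46385) = sqrt((-185 - (3 - 1*16 - 96)) + 46385) = sqrt((-185 - (3 - 16 - 96)) + 46385) = sqrt((-185 - 1*(-109)) + 46385) = sqrt((-185 + 109) + 46385) = sqrt(-76 + 46385) = sqrt(46309)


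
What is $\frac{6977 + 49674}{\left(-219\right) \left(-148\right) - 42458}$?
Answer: $- \frac{56651}{10046} \approx -5.6392$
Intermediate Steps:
$\frac{6977 + 49674}{\left(-219\right) \left(-148\right) - 42458} = \frac{56651}{32412 - 42458} = \frac{56651}{-10046} = 56651 \left(- \frac{1}{10046}\right) = - \frac{56651}{10046}$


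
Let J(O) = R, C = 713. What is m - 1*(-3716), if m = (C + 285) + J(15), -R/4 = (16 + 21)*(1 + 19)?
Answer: 1754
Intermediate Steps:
R = -2960 (R = -4*(16 + 21)*(1 + 19) = -148*20 = -4*740 = -2960)
J(O) = -2960
m = -1962 (m = (713 + 285) - 2960 = 998 - 2960 = -1962)
m - 1*(-3716) = -1962 - 1*(-3716) = -1962 + 3716 = 1754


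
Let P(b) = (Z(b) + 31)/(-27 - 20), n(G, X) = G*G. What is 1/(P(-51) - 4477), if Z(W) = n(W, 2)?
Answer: -1/4533 ≈ -0.00022060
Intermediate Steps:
n(G, X) = G²
Z(W) = W²
P(b) = -31/47 - b²/47 (P(b) = (b² + 31)/(-27 - 20) = (31 + b²)/(-47) = (31 + b²)*(-1/47) = -31/47 - b²/47)
1/(P(-51) - 4477) = 1/((-31/47 - 1/47*(-51)²) - 4477) = 1/((-31/47 - 1/47*2601) - 4477) = 1/((-31/47 - 2601/47) - 4477) = 1/(-56 - 4477) = 1/(-4533) = -1/4533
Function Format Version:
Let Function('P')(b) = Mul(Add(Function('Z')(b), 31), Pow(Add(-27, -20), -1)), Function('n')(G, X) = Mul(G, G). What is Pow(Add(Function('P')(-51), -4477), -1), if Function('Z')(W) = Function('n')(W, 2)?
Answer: Rational(-1, 4533) ≈ -0.00022060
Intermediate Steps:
Function('n')(G, X) = Pow(G, 2)
Function('Z')(W) = Pow(W, 2)
Function('P')(b) = Add(Rational(-31, 47), Mul(Rational(-1, 47), Pow(b, 2))) (Function('P')(b) = Mul(Add(Pow(b, 2), 31), Pow(Add(-27, -20), -1)) = Mul(Add(31, Pow(b, 2)), Pow(-47, -1)) = Mul(Add(31, Pow(b, 2)), Rational(-1, 47)) = Add(Rational(-31, 47), Mul(Rational(-1, 47), Pow(b, 2))))
Pow(Add(Function('P')(-51), -4477), -1) = Pow(Add(Add(Rational(-31, 47), Mul(Rational(-1, 47), Pow(-51, 2))), -4477), -1) = Pow(Add(Add(Rational(-31, 47), Mul(Rational(-1, 47), 2601)), -4477), -1) = Pow(Add(Add(Rational(-31, 47), Rational(-2601, 47)), -4477), -1) = Pow(Add(-56, -4477), -1) = Pow(-4533, -1) = Rational(-1, 4533)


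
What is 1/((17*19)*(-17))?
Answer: -1/5491 ≈ -0.00018212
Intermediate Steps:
1/((17*19)*(-17)) = 1/(323*(-17)) = 1/(-5491) = -1/5491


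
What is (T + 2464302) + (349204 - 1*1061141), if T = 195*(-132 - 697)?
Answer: 1590710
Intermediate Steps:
T = -161655 (T = 195*(-829) = -161655)
(T + 2464302) + (349204 - 1*1061141) = (-161655 + 2464302) + (349204 - 1*1061141) = 2302647 + (349204 - 1061141) = 2302647 - 711937 = 1590710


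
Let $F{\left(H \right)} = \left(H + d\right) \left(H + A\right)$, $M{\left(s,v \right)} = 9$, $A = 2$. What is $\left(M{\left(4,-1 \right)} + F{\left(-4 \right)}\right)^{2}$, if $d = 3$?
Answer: $121$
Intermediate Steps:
$F{\left(H \right)} = \left(2 + H\right) \left(3 + H\right)$ ($F{\left(H \right)} = \left(H + 3\right) \left(H + 2\right) = \left(3 + H\right) \left(2 + H\right) = \left(2 + H\right) \left(3 + H\right)$)
$\left(M{\left(4,-1 \right)} + F{\left(-4 \right)}\right)^{2} = \left(9 + \left(6 + \left(-4\right)^{2} + 5 \left(-4\right)\right)\right)^{2} = \left(9 + \left(6 + 16 - 20\right)\right)^{2} = \left(9 + 2\right)^{2} = 11^{2} = 121$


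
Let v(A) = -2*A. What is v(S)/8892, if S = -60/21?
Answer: 10/15561 ≈ 0.00064263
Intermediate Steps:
S = -20/7 (S = -60*1/21 = -20/7 ≈ -2.8571)
v(S)/8892 = -2*(-20/7)/8892 = (40/7)*(1/8892) = 10/15561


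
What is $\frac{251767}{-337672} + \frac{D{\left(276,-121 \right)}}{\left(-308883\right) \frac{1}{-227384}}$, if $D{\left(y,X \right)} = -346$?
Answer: $- \frac{26644065222869}{104301140376} \approx -255.45$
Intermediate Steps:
$\frac{251767}{-337672} + \frac{D{\left(276,-121 \right)}}{\left(-308883\right) \frac{1}{-227384}} = \frac{251767}{-337672} - \frac{346}{\left(-308883\right) \frac{1}{-227384}} = 251767 \left(- \frac{1}{337672}\right) - \frac{346}{\left(-308883\right) \left(- \frac{1}{227384}\right)} = - \frac{251767}{337672} - \frac{346}{\frac{308883}{227384}} = - \frac{251767}{337672} - \frac{78674864}{308883} = - \frac{26644065222869}{104301140376}$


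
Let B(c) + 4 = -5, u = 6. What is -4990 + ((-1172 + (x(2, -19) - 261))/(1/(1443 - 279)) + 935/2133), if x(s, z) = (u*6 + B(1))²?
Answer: -1758542383/2133 ≈ -8.2445e+5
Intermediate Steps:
B(c) = -9 (B(c) = -4 - 5 = -9)
x(s, z) = 729 (x(s, z) = (6*6 - 9)² = (36 - 9)² = 27² = 729)
-4990 + ((-1172 + (x(2, -19) - 261))/(1/(1443 - 279)) + 935/2133) = -4990 + ((-1172 + (729 - 261))/(1/(1443 - 279)) + 935/2133) = -4990 + ((-1172 + 468)/(1/1164) + 935*(1/2133)) = -4990 + (-704/1/1164 + 935/2133) = -4990 + (-704*1164 + 935/2133) = -4990 + (-819456 + 935/2133) = -4990 - 1747898713/2133 = -1758542383/2133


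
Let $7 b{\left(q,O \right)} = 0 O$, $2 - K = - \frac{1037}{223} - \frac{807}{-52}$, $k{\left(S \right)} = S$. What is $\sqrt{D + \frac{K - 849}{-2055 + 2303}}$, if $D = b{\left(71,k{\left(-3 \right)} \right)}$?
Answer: $\frac{i \sqrt{1788006483562}}{718952} \approx 1.8599 i$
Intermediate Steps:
$K = - \frac{102845}{11596}$ ($K = 2 - \left(- \frac{1037}{223} - \frac{807}{-52}\right) = 2 - \left(\left(-1037\right) \frac{1}{223} - - \frac{807}{52}\right) = 2 - \left(- \frac{1037}{223} + \frac{807}{52}\right) = 2 - \frac{126037}{11596} = - \frac{102845}{11596} \approx -8.869$)
$b{\left(q,O \right)} = 0$ ($b{\left(q,O \right)} = \frac{0 O}{7} = \frac{1}{7} \cdot 0 = 0$)
$D = 0$
$\sqrt{D + \frac{K - 849}{-2055 + 2303}} = \sqrt{0 + \frac{- \frac{102845}{11596} - 849}{-2055 + 2303}} = \sqrt{0 - \frac{9947849}{11596 \cdot 248}} = \sqrt{0 - \frac{9947849}{2875808}} = \sqrt{- \frac{9947849}{2875808}} = \frac{i \sqrt{1788006483562}}{718952}$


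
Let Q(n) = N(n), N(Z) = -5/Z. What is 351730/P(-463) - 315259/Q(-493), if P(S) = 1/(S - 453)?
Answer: -1766346087/5 ≈ -3.5327e+8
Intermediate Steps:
P(S) = 1/(-453 + S)
Q(n) = -5/n
351730/P(-463) - 315259/Q(-493) = 351730/(1/(-453 - 463)) - 315259/((-5/(-493))) = 351730/(1/(-916)) - 315259/((-5*(-1/493))) = 351730/(-1/916) - 315259/5/493 = 351730*(-916) - 315259*493/5 = -322184680 - 155422687/5 = -1766346087/5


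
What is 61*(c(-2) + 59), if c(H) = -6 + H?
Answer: 3111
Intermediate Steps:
61*(c(-2) + 59) = 61*((-6 - 2) + 59) = 61*(-8 + 59) = 61*51 = 3111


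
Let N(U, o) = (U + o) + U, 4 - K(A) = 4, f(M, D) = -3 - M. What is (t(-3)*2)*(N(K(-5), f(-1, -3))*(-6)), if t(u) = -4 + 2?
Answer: -48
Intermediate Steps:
t(u) = -2
K(A) = 0 (K(A) = 4 - 1*4 = 4 - 4 = 0)
N(U, o) = o + 2*U
(t(-3)*2)*(N(K(-5), f(-1, -3))*(-6)) = (-2*2)*(((-3 - 1*(-1)) + 2*0)*(-6)) = -4*((-3 + 1) + 0)*(-6) = -4*(-2 + 0)*(-6) = -(-8)*(-6) = -4*12 = -48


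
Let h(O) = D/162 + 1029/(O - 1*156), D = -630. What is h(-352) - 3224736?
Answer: -14743520033/4572 ≈ -3.2247e+6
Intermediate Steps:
h(O) = -35/9 + 1029/(-156 + O) (h(O) = -630/162 + 1029/(O - 1*156) = -630*1/162 + 1029/(O - 156) = -35/9 + 1029/(-156 + O))
h(-352) - 3224736 = 7*(2103 - 5*(-352))/(9*(-156 - 352)) - 3224736 = (7/9)*(2103 + 1760)/(-508) - 3224736 = (7/9)*(-1/508)*3863 - 3224736 = -27041/4572 - 3224736 = -14743520033/4572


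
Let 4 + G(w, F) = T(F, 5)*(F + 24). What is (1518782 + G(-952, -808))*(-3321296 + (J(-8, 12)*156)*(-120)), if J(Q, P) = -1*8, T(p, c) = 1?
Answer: -4814372618784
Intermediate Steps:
G(w, F) = 20 + F (G(w, F) = -4 + 1*(F + 24) = -4 + 1*(24 + F) = -4 + (24 + F) = 20 + F)
J(Q, P) = -8
(1518782 + G(-952, -808))*(-3321296 + (J(-8, 12)*156)*(-120)) = (1518782 + (20 - 808))*(-3321296 - 8*156*(-120)) = (1518782 - 788)*(-3321296 - 1248*(-120)) = 1517994*(-3321296 + 149760) = 1517994*(-3171536) = -4814372618784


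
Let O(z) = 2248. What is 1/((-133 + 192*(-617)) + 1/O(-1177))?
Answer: -2248/266606055 ≈ -8.4319e-6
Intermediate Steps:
1/((-133 + 192*(-617)) + 1/O(-1177)) = 1/((-133 + 192*(-617)) + 1/2248) = 1/((-133 - 118464) + 1/2248) = 1/(-118597 + 1/2248) = 1/(-266606055/2248) = -2248/266606055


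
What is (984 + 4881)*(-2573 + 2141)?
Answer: -2533680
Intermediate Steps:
(984 + 4881)*(-2573 + 2141) = 5865*(-432) = -2533680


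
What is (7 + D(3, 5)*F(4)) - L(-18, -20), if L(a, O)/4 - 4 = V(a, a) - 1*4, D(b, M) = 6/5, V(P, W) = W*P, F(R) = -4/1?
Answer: -6469/5 ≈ -1293.8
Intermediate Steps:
F(R) = -4 (F(R) = -4*1 = -4)
V(P, W) = P*W
D(b, M) = 6/5 (D(b, M) = 6*(⅕) = 6/5)
L(a, O) = 4*a² (L(a, O) = 16 + 4*(a*a - 1*4) = 16 + 4*(a² - 4) = 16 + 4*(-4 + a²) = 16 + (-16 + 4*a²) = 4*a²)
(7 + D(3, 5)*F(4)) - L(-18, -20) = (7 + (6/5)*(-4)) - 4*(-18)² = (7 - 24/5) - 4*324 = 11/5 - 1*1296 = 11/5 - 1296 = -6469/5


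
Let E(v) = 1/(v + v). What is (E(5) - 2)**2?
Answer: 361/100 ≈ 3.6100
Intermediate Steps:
E(v) = 1/(2*v)
(E(5) - 2)**2 = ((1/2)/5 - 2)**2 = ((1/2)*(1/5) - 2)**2 = (1/10 - 2)**2 = (-19/10)**2 = 361/100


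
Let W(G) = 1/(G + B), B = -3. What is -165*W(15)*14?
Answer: -385/2 ≈ -192.50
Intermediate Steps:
W(G) = 1/(-3 + G) (W(G) = 1/(G - 3) = 1/(-3 + G))
-165*W(15)*14 = -165/(-3 + 15)*14 = -165/12*14 = -165*1/12*14 = -55/4*14 = -385/2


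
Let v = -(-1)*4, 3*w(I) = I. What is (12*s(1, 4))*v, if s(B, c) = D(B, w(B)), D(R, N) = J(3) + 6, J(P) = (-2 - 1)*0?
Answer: 288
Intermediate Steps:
w(I) = I/3
J(P) = 0 (J(P) = -3*0 = 0)
D(R, N) = 6 (D(R, N) = 0 + 6 = 6)
s(B, c) = 6
v = 4 (v = -1*(-4) = 4)
(12*s(1, 4))*v = (12*6)*4 = 72*4 = 288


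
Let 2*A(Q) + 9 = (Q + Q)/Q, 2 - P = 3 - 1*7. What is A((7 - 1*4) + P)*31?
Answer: -217/2 ≈ -108.50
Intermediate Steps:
P = 6 (P = 2 - (3 - 1*7) = 2 - (3 - 7) = 2 - 1*(-4) = 2 + 4 = 6)
A(Q) = -7/2 (A(Q) = -9/2 + ((Q + Q)/Q)/2 = -9/2 + ((2*Q)/Q)/2 = -9/2 + (½)*2 = -9/2 + 1 = -7/2)
A((7 - 1*4) + P)*31 = -7/2*31 = -217/2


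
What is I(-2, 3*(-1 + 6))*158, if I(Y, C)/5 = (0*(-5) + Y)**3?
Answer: -6320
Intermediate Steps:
I(Y, C) = 5*Y**3 (I(Y, C) = 5*(0*(-5) + Y)**3 = 5*(0 + Y)**3 = 5*Y**3)
I(-2, 3*(-1 + 6))*158 = (5*(-2)**3)*158 = (5*(-8))*158 = -40*158 = -6320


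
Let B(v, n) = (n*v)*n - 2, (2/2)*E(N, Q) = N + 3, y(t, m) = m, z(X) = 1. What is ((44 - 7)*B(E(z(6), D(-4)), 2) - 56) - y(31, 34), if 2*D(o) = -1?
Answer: 428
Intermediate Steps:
D(o) = -½ (D(o) = (½)*(-1) = -½)
E(N, Q) = 3 + N (E(N, Q) = N + 3 = 3 + N)
B(v, n) = -2 + v*n² (B(v, n) = v*n² - 2 = -2 + v*n²)
((44 - 7)*B(E(z(6), D(-4)), 2) - 56) - y(31, 34) = ((44 - 7)*(-2 + (3 + 1)*2²) - 56) - 1*34 = (37*(-2 + 4*4) - 56) - 34 = (37*(-2 + 16) - 56) - 34 = (37*14 - 56) - 34 = (518 - 56) - 34 = 462 - 34 = 428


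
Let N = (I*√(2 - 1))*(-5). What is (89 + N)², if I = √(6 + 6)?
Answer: 8221 - 1780*√3 ≈ 5138.0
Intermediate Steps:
I = 2*√3 (I = √12 = 2*√3 ≈ 3.4641)
N = -10*√3 (N = ((2*√3)*√(2 - 1))*(-5) = ((2*√3)*√1)*(-5) = ((2*√3)*1)*(-5) = (2*√3)*(-5) = -10*√3 ≈ -17.320)
(89 + N)² = (89 - 10*√3)²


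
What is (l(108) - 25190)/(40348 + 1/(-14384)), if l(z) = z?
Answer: -360779488/580365631 ≈ -0.62164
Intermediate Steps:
(l(108) - 25190)/(40348 + 1/(-14384)) = (108 - 25190)/(40348 + 1/(-14384)) = -25082/(40348 - 1/14384) = -25082/580365631/14384 = -25082*14384/580365631 = -360779488/580365631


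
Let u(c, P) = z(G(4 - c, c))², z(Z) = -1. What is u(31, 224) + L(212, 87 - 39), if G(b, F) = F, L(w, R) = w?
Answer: 213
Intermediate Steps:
u(c, P) = 1 (u(c, P) = (-1)² = 1)
u(31, 224) + L(212, 87 - 39) = 1 + 212 = 213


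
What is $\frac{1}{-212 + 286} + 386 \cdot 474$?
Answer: $\frac{13539337}{74} \approx 1.8296 \cdot 10^{5}$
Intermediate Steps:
$\frac{1}{-212 + 286} + 386 \cdot 474 = \frac{1}{74} + 182964 = \frac{13539337}{74}$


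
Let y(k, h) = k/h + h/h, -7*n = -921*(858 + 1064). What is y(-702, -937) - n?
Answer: -1658630321/6559 ≈ -2.5288e+5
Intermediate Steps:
n = 1770162/7 (n = -(-921)*(858 + 1064)/7 = -(-921)*1922/7 = -⅐*(-1770162) = 1770162/7 ≈ 2.5288e+5)
y(k, h) = 1 + k/h (y(k, h) = k/h + 1 = 1 + k/h)
y(-702, -937) - n = (-937 - 702)/(-937) - 1*1770162/7 = -1/937*(-1639) - 1770162/7 = 1639/937 - 1770162/7 = -1658630321/6559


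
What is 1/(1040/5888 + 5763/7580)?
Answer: 697360/653371 ≈ 1.0673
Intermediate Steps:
1/(1040/5888 + 5763/7580) = 1/(1040*(1/5888) + 5763*(1/7580)) = 1/(65/368 + 5763/7580) = 1/(653371/697360) = 697360/653371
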